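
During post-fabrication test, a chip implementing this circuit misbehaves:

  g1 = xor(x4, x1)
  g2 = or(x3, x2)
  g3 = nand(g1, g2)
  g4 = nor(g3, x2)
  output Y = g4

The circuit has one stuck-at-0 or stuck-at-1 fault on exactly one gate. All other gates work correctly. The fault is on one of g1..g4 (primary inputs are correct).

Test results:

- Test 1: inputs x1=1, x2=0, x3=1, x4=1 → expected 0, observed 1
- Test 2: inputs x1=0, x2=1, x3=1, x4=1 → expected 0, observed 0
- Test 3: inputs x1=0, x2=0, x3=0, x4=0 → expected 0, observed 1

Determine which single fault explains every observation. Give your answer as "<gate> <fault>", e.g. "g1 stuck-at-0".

g3 stuck-at-0

Fault-free values for test 1 (x1=1, x2=0, x3=1, x4=1): g1=0, g2=1, g3=1, g4=0, giving Y=0. Observed 1.
Test 1: faults giving observed 1 are {g1 stuck-at-1, g3 stuck-at-0, g4 stuck-at-1}.
Test 2 (x1=0, x2=1, x3=1, x4=1): fault-free g1=1, g2=1, g3=0, g4=0 → 0; observed 0. Eliminates g4 stuck-at-1.
Test 3 (x1=0, x2=0, x3=0, x4=0): fault-free g1=0, g2=0, g3=1, g4=0 → 0; observed 1. Eliminates g1 stuck-at-1.
Only g3 stuck-at-0 is consistent with every test.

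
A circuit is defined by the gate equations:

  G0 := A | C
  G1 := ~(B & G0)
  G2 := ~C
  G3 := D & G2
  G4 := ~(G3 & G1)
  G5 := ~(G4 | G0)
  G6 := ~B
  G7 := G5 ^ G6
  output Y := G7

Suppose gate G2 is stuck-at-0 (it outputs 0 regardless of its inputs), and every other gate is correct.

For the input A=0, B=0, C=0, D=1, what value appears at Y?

Propagate with G2 forced: G0=0, G1=1, G2=0 [stuck-at-0], G3=0, G4=1, G5=0, G6=1, G7=1.
So Y = 1. (Without the fault it would be 0.)

1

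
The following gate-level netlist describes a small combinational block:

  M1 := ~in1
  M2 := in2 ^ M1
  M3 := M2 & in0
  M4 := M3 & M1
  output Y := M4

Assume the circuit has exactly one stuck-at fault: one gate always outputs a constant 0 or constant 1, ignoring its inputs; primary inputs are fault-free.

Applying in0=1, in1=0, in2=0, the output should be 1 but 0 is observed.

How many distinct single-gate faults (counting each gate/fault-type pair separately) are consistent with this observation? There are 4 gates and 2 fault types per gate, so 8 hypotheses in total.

Fault-free: M1=1, M2=1, M3=1, M4=1 → 1. Observed 0.
  M1 stuck-at-0: output 0 ✓
  M1 stuck-at-1: output 1 ✗
  M2 stuck-at-0: output 0 ✓
  M2 stuck-at-1: output 1 ✗
  M3 stuck-at-0: output 0 ✓
  M3 stuck-at-1: output 1 ✗
  M4 stuck-at-0: output 0 ✓
  M4 stuck-at-1: output 1 ✗
Consistent faults: {M1 stuck-at-0, M2 stuck-at-0, M3 stuck-at-0, M4 stuck-at-0} — 4 in all.

4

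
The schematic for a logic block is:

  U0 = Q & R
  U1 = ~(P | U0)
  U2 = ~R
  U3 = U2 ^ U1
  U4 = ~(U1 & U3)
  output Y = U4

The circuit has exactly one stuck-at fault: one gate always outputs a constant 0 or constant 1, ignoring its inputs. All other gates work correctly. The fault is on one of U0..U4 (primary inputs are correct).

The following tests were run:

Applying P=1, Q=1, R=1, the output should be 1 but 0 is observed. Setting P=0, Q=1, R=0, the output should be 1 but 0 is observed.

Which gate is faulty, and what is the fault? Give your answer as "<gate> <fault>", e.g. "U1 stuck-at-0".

U4 stuck-at-0

Fault-free values for test 1 (P=1, Q=1, R=1): U0=1, U1=0, U2=0, U3=0, U4=1, giving Y=1. Observed 0.
Test 1: faults giving observed 0 are {U1 stuck-at-1, U4 stuck-at-0}.
Test 2 (P=0, Q=1, R=0): fault-free U0=0, U1=1, U2=1, U3=0, U4=1 → 1; observed 0. Eliminates U1 stuck-at-1.
Only U4 stuck-at-0 is consistent with every test.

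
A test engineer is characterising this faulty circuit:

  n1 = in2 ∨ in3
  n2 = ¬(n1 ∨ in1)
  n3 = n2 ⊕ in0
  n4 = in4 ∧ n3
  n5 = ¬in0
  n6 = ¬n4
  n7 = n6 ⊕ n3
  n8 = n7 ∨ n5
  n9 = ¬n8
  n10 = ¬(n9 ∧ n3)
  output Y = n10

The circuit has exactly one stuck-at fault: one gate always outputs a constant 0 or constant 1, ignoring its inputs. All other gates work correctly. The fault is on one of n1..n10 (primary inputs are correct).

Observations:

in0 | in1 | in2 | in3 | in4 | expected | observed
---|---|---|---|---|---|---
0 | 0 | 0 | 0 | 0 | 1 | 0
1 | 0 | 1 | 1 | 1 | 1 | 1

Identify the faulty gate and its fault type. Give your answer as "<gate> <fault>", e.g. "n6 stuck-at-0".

n5 stuck-at-0

Fault-free values for test 1 (in0=0, in1=0, in2=0, in3=0, in4=0): n1=0, n2=1, n3=1, n4=0, n5=1, n6=1, n7=0, n8=1, n9=0, n10=1, giving Y=1. Observed 0.
Test 1: faults giving observed 0 are {n5 stuck-at-0, n8 stuck-at-0, n9 stuck-at-1, n10 stuck-at-0}.
Test 2 (in0=1, in1=0, in2=1, in3=1, in4=1): fault-free n1=1, n2=0, n3=1, n4=1, n5=0, n6=0, n7=1, n8=1, n9=0, n10=1 → 1; observed 1. Eliminates n8 stuck-at-0, n9 stuck-at-1, n10 stuck-at-0.
Only n5 stuck-at-0 is consistent with every test.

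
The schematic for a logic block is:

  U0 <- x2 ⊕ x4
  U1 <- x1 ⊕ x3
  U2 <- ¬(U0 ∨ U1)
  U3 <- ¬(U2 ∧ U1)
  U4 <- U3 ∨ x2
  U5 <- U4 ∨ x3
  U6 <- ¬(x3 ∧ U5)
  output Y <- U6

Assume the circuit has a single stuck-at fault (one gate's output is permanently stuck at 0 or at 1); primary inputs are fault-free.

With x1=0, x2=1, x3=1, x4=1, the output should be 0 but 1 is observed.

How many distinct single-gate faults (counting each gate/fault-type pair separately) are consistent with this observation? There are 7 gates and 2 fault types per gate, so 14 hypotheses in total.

2

Fault-free: U0=0, U1=1, U2=0, U3=1, U4=1, U5=1, U6=0 → 0. Observed 1.
  U0 stuck-at-0: output 0 ✗
  U0 stuck-at-1: output 0 ✗
  U1 stuck-at-0: output 0 ✗
  U1 stuck-at-1: output 0 ✗
  U2 stuck-at-0: output 0 ✗
  U2 stuck-at-1: output 0 ✗
  U3 stuck-at-0: output 0 ✗
  U3 stuck-at-1: output 0 ✗
  U4 stuck-at-0: output 0 ✗
  U4 stuck-at-1: output 0 ✗
  U5 stuck-at-0: output 1 ✓
  U5 stuck-at-1: output 0 ✗
  U6 stuck-at-0: output 0 ✗
  U6 stuck-at-1: output 1 ✓
Consistent faults: {U5 stuck-at-0, U6 stuck-at-1} — 2 in all.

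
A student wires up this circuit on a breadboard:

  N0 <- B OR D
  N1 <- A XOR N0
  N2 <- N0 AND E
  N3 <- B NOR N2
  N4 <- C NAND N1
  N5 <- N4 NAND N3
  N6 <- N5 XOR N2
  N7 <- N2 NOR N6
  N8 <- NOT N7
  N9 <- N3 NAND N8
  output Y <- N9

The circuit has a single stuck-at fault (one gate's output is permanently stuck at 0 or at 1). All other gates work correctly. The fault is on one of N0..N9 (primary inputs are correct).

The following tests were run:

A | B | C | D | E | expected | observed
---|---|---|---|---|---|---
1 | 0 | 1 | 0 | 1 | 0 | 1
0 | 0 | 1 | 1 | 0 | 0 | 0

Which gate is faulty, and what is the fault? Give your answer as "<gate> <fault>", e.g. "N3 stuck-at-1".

N0 stuck-at-1

Fault-free values for test 1 (A=1, B=0, C=1, D=0, E=1): N0=0, N1=1, N2=0, N3=1, N4=0, N5=1, N6=1, N7=0, N8=1, N9=0, giving Y=0. Observed 1.
Test 1: faults giving observed 1 are {N0 stuck-at-1, N1 stuck-at-0, N2 stuck-at-1, N3 stuck-at-0, N4 stuck-at-1, N5 stuck-at-0, N6 stuck-at-0, N7 stuck-at-1, N8 stuck-at-0, N9 stuck-at-1}.
Test 2 (A=0, B=0, C=1, D=1, E=0): fault-free N0=1, N1=1, N2=0, N3=1, N4=0, N5=1, N6=1, N7=0, N8=1, N9=0 → 0; observed 0. Eliminates N1 stuck-at-0, N2 stuck-at-1, N3 stuck-at-0, N4 stuck-at-1, N5 stuck-at-0, N6 stuck-at-0, N7 stuck-at-1, N8 stuck-at-0, N9 stuck-at-1.
Only N0 stuck-at-1 is consistent with every test.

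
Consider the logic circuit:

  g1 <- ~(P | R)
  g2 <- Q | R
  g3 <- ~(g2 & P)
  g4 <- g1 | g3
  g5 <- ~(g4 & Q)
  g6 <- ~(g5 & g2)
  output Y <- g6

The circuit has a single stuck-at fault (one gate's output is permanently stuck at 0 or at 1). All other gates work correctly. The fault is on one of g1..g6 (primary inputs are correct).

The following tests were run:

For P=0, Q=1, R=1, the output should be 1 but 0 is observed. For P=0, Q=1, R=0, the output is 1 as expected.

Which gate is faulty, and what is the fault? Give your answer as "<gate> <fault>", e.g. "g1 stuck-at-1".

Fault-free values for test 1 (P=0, Q=1, R=1): g1=0, g2=1, g3=1, g4=1, g5=0, g6=1, giving Y=1. Observed 0.
Test 1: faults giving observed 0 are {g3 stuck-at-0, g4 stuck-at-0, g5 stuck-at-1, g6 stuck-at-0}.
Test 2 (P=0, Q=1, R=0): fault-free g1=1, g2=1, g3=1, g4=1, g5=0, g6=1 → 1; observed 1. Eliminates g4 stuck-at-0, g5 stuck-at-1, g6 stuck-at-0.
Only g3 stuck-at-0 is consistent with every test.

g3 stuck-at-0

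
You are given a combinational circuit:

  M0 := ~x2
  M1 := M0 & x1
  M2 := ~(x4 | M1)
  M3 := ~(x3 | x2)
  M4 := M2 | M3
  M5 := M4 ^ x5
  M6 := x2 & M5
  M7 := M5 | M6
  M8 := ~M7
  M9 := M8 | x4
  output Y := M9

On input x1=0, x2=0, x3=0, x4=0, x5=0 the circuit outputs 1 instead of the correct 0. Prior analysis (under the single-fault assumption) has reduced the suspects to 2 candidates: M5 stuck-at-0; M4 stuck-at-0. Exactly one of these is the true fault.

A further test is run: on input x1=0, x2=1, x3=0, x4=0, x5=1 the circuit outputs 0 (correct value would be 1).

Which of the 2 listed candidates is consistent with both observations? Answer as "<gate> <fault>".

M4 stuck-at-0

Evaluate each candidate on input x1=0, x2=1, x3=0, x4=0, x5=1:
  M5 stuck-at-0: M0=0, M1=0, M2=1, M3=0, M4=1, M5=0 [stuck-at-0], M6=0, M7=0, M8=1, M9=1 → 1 — eliminated
  M4 stuck-at-0: M0=0, M1=0, M2=1, M3=0, M4=0 [stuck-at-0], M5=1, M6=1, M7=1, M8=0, M9=0 → 0 — matches
Only M4 stuck-at-0 reproduces the observed 0.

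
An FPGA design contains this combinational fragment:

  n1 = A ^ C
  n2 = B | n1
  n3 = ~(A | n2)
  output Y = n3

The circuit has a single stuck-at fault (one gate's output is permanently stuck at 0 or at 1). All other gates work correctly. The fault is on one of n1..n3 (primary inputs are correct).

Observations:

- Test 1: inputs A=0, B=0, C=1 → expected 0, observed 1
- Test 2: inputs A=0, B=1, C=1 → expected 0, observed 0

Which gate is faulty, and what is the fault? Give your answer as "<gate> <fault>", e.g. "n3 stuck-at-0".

n1 stuck-at-0

Fault-free values for test 1 (A=0, B=0, C=1): n1=1, n2=1, n3=0, giving Y=0. Observed 1.
Test 1: faults giving observed 1 are {n1 stuck-at-0, n2 stuck-at-0, n3 stuck-at-1}.
Test 2 (A=0, B=1, C=1): fault-free n1=1, n2=1, n3=0 → 0; observed 0. Eliminates n2 stuck-at-0, n3 stuck-at-1.
Only n1 stuck-at-0 is consistent with every test.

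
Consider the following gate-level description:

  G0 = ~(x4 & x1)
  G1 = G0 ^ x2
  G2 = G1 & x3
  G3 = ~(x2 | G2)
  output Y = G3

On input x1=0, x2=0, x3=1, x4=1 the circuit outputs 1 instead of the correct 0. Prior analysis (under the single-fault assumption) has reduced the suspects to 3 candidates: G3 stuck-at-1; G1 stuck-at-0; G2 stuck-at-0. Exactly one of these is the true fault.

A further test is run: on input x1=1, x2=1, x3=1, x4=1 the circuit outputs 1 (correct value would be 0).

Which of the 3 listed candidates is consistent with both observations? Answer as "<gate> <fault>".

Evaluate each candidate on input x1=1, x2=1, x3=1, x4=1:
  G3 stuck-at-1: G0=0, G1=1, G2=1, G3=1 [stuck-at-1] → 1 — matches
  G1 stuck-at-0: G0=0, G1=0 [stuck-at-0], G2=0, G3=0 → 0 — eliminated
  G2 stuck-at-0: G0=0, G1=1, G2=0 [stuck-at-0], G3=0 → 0 — eliminated
Only G3 stuck-at-1 reproduces the observed 1.

G3 stuck-at-1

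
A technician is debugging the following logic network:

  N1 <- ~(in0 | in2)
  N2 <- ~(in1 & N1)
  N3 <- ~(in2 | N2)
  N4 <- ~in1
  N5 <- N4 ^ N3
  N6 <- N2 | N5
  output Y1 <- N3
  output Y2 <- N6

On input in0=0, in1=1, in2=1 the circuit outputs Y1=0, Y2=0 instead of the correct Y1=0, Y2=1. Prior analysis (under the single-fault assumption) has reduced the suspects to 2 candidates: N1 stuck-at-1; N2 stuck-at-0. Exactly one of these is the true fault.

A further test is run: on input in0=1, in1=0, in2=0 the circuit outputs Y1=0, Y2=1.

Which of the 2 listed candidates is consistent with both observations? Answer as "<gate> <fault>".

Evaluate each candidate on input in0=1, in1=0, in2=0:
  N1 stuck-at-1: N1=1 [stuck-at-1], N2=1, N3=0, N4=1, N5=1, N6=1 → Y1=0, Y2=1 — matches
  N2 stuck-at-0: N1=0, N2=0 [stuck-at-0], N3=1, N4=1, N5=0, N6=0 → Y1=1, Y2=0 — eliminated
Only N1 stuck-at-1 reproduces the observed Y1=0, Y2=1.

N1 stuck-at-1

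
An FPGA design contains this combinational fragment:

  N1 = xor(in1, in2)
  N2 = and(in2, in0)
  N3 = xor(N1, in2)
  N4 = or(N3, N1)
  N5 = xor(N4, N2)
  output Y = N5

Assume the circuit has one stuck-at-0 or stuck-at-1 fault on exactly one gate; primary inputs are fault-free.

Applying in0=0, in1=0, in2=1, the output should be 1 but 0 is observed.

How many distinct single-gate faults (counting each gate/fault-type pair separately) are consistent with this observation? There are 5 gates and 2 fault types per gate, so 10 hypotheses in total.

3

Fault-free: N1=1, N2=0, N3=0, N4=1, N5=1 → 1. Observed 0.
  N1 stuck-at-0: output 1 ✗
  N1 stuck-at-1: output 1 ✗
  N2 stuck-at-0: output 1 ✗
  N2 stuck-at-1: output 0 ✓
  N3 stuck-at-0: output 1 ✗
  N3 stuck-at-1: output 1 ✗
  N4 stuck-at-0: output 0 ✓
  N4 stuck-at-1: output 1 ✗
  N5 stuck-at-0: output 0 ✓
  N5 stuck-at-1: output 1 ✗
Consistent faults: {N2 stuck-at-1, N4 stuck-at-0, N5 stuck-at-0} — 3 in all.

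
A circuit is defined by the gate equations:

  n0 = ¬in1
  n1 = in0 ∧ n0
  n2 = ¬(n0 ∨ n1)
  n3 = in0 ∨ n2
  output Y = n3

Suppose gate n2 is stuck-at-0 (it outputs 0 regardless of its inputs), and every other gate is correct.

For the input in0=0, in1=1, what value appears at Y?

0

Propagate with n2 forced: n0=0, n1=0, n2=0 [stuck-at-0], n3=0.
So Y = 0. (Without the fault it would be 1.)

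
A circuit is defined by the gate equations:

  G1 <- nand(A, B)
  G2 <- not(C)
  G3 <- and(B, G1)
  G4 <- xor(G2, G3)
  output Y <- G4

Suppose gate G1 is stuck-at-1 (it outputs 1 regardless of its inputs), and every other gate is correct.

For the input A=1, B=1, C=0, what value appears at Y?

Propagate with G1 forced: G1=1 [stuck-at-1], G2=1, G3=1, G4=0.
So Y = 0. (Without the fault it would be 1.)

0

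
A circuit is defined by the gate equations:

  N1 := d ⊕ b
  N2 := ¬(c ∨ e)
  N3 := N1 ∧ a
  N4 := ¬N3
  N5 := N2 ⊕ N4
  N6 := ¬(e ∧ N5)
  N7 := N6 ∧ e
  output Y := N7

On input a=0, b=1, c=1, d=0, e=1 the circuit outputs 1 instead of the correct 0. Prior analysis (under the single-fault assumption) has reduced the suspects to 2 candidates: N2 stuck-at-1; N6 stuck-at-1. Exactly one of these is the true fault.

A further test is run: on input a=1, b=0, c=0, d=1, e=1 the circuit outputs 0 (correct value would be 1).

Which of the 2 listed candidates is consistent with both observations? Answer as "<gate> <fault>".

Evaluate each candidate on input a=1, b=0, c=0, d=1, e=1:
  N2 stuck-at-1: N1=1, N2=1 [stuck-at-1], N3=1, N4=0, N5=1, N6=0, N7=0 → 0 — matches
  N6 stuck-at-1: N1=1, N2=0, N3=1, N4=0, N5=0, N6=1 [stuck-at-1], N7=1 → 1 — eliminated
Only N2 stuck-at-1 reproduces the observed 0.

N2 stuck-at-1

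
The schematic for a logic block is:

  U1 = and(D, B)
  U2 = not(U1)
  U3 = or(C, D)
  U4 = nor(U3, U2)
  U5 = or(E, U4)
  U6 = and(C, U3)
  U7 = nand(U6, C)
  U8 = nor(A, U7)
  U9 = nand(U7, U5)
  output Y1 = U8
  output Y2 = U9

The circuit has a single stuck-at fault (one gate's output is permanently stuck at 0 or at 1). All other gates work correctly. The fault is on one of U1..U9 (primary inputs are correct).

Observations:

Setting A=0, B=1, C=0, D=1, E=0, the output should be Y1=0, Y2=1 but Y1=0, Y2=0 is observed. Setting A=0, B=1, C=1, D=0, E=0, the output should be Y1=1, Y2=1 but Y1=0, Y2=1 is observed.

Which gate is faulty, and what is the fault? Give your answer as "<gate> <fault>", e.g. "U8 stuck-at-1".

Fault-free values for test 1 (A=0, B=1, C=0, D=1, E=0): U1=1, U2=0, U3=1, U4=0, U5=0, U6=0, U7=1, U8=0, U9=1, giving Y1=0, Y2=1. Observed Y1=0, Y2=0.
Test 1: faults giving observed Y1=0, Y2=0 are {U3 stuck-at-0, U4 stuck-at-1, U5 stuck-at-1, U9 stuck-at-0}.
Test 2 (A=0, B=1, C=1, D=0, E=0): fault-free U1=0, U2=1, U3=1, U4=0, U5=0, U6=1, U7=0, U8=1, U9=1 → Y1=1, Y2=1; observed Y1=0, Y2=1. Eliminates U4 stuck-at-1, U5 stuck-at-1, U9 stuck-at-0.
Only U3 stuck-at-0 is consistent with every test.

U3 stuck-at-0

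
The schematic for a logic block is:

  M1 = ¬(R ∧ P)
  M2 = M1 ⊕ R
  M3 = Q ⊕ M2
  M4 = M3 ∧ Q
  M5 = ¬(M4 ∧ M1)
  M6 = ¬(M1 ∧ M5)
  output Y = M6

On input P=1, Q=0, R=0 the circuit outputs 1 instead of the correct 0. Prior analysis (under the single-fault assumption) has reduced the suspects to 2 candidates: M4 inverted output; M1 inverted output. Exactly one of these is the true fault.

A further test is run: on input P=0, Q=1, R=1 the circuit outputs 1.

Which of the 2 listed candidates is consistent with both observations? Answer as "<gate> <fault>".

Evaluate each candidate on input P=0, Q=1, R=1:
  M4 inverted output: M1=1, M2=0, M3=1, M4=0 [inverted output], M5=1, M6=0 → 0 — eliminated
  M1 inverted output: M1=0 [inverted output], M2=1, M3=0, M4=0, M5=1, M6=1 → 1 — matches
Only M1 inverted output reproduces the observed 1.

M1 inverted output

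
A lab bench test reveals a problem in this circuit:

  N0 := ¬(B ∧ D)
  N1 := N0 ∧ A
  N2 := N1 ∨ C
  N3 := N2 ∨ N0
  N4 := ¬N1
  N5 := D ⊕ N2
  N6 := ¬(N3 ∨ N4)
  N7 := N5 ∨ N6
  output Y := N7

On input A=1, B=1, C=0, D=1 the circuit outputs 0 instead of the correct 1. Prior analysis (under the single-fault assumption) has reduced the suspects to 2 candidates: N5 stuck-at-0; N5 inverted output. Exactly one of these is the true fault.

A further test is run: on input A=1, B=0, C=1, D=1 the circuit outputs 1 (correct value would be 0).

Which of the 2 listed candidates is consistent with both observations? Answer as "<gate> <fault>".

N5 inverted output

Evaluate each candidate on input A=1, B=0, C=1, D=1:
  N5 stuck-at-0: N0=1, N1=1, N2=1, N3=1, N4=0, N5=0 [stuck-at-0], N6=0, N7=0 → 0 — eliminated
  N5 inverted output: N0=1, N1=1, N2=1, N3=1, N4=0, N5=1 [inverted output], N6=0, N7=1 → 1 — matches
Only N5 inverted output reproduces the observed 1.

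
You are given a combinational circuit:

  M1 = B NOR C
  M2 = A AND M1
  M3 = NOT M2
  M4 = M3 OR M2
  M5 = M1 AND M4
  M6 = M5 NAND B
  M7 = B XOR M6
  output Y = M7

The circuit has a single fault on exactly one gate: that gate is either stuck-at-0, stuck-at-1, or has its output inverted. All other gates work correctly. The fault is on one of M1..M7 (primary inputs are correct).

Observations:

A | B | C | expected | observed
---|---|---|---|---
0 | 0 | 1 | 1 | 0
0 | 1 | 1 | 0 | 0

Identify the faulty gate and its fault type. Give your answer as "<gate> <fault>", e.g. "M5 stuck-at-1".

Fault-free values for test 1 (A=0, B=0, C=1): M1=0, M2=0, M3=1, M4=1, M5=0, M6=1, M7=1, giving Y=1. Observed 0.
Test 1: faults giving observed 0 are {M6 stuck-at-0, M6 inverted output, M7 stuck-at-0, M7 inverted output}.
Test 2 (A=0, B=1, C=1): fault-free M1=0, M2=0, M3=1, M4=1, M5=0, M6=1, M7=0 → 0; observed 0. Eliminates M6 stuck-at-0, M6 inverted output, M7 inverted output.
Only M7 stuck-at-0 is consistent with every test.

M7 stuck-at-0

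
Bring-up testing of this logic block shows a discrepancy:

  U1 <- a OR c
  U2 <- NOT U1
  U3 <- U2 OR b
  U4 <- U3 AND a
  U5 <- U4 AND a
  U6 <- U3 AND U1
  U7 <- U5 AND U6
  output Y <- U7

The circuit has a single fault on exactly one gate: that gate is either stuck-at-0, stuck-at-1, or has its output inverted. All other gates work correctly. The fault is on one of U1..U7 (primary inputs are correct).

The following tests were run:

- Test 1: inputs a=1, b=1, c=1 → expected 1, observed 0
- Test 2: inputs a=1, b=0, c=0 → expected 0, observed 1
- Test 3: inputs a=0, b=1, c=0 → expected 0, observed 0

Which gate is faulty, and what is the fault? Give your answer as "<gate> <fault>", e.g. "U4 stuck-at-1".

U3 inverted output

Fault-free values for test 1 (a=1, b=1, c=1): U1=1, U2=0, U3=1, U4=1, U5=1, U6=1, U7=1, giving Y=1. Observed 0.
Test 1: faults giving observed 0 are {U1 stuck-at-0, U1 inverted output, U3 stuck-at-0, U3 inverted output, U4 stuck-at-0, U4 inverted output, U5 stuck-at-0, U5 inverted output, U6 stuck-at-0, U6 inverted output, U7 stuck-at-0, U7 inverted output}.
Test 2 (a=1, b=0, c=0): fault-free U1=1, U2=0, U3=0, U4=0, U5=0, U6=0, U7=0 → 0; observed 1. Eliminates U1 stuck-at-0, U1 inverted output, U3 stuck-at-0, U4 stuck-at-0, U4 inverted output, U5 stuck-at-0, U5 inverted output, U6 stuck-at-0, U6 inverted output, U7 stuck-at-0.
Test 3 (a=0, b=1, c=0): fault-free U1=0, U2=1, U3=1, U4=0, U5=0, U6=0, U7=0 → 0; observed 0. Eliminates U7 inverted output.
Only U3 inverted output is consistent with every test.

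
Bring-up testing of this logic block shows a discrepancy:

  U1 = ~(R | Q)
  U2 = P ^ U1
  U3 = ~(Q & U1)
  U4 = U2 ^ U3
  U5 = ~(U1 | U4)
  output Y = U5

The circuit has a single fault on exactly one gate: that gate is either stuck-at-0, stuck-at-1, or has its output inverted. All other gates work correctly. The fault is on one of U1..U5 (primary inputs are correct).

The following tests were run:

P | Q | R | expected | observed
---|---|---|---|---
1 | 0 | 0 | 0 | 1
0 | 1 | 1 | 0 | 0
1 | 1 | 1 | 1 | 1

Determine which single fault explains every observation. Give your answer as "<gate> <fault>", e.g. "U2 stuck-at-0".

Fault-free values for test 1 (P=1, Q=0, R=0): U1=1, U2=0, U3=1, U4=1, U5=0, giving Y=0. Observed 1.
Test 1: faults giving observed 1 are {U1 stuck-at-0, U1 inverted output, U5 stuck-at-1, U5 inverted output}.
Test 2 (P=0, Q=1, R=1): fault-free U1=0, U2=0, U3=1, U4=1, U5=0 → 0; observed 0. Eliminates U5 stuck-at-1, U5 inverted output.
Test 3 (P=1, Q=1, R=1): fault-free U1=0, U2=1, U3=1, U4=0, U5=1 → 1; observed 1. Eliminates U1 inverted output.
Only U1 stuck-at-0 is consistent with every test.

U1 stuck-at-0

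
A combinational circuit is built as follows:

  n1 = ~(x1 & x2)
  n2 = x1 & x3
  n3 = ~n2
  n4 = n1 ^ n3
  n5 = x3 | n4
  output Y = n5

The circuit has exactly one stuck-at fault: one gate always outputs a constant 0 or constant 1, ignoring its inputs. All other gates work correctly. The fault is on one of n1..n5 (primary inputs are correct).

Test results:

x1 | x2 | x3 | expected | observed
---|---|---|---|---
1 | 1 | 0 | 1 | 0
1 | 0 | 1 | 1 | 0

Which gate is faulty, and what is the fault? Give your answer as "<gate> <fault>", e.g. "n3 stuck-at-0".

Fault-free values for test 1 (x1=1, x2=1, x3=0): n1=0, n2=0, n3=1, n4=1, n5=1, giving Y=1. Observed 0.
Test 1: faults giving observed 0 are {n1 stuck-at-1, n2 stuck-at-1, n3 stuck-at-0, n4 stuck-at-0, n5 stuck-at-0}.
Test 2 (x1=1, x2=0, x3=1): fault-free n1=1, n2=1, n3=0, n4=1, n5=1 → 1; observed 0. Eliminates n1 stuck-at-1, n2 stuck-at-1, n3 stuck-at-0, n4 stuck-at-0.
Only n5 stuck-at-0 is consistent with every test.

n5 stuck-at-0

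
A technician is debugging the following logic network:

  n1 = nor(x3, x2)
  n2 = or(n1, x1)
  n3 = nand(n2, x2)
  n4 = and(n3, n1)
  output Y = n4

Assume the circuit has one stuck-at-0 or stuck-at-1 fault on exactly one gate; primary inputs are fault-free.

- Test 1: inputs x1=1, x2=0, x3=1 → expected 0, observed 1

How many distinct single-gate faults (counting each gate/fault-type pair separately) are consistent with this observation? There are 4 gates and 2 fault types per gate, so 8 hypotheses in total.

Fault-free: n1=0, n2=1, n3=1, n4=0 → 0. Observed 1.
  n1 stuck-at-0: output 0 ✗
  n1 stuck-at-1: output 1 ✓
  n2 stuck-at-0: output 0 ✗
  n2 stuck-at-1: output 0 ✗
  n3 stuck-at-0: output 0 ✗
  n3 stuck-at-1: output 0 ✗
  n4 stuck-at-0: output 0 ✗
  n4 stuck-at-1: output 1 ✓
Consistent faults: {n1 stuck-at-1, n4 stuck-at-1} — 2 in all.

2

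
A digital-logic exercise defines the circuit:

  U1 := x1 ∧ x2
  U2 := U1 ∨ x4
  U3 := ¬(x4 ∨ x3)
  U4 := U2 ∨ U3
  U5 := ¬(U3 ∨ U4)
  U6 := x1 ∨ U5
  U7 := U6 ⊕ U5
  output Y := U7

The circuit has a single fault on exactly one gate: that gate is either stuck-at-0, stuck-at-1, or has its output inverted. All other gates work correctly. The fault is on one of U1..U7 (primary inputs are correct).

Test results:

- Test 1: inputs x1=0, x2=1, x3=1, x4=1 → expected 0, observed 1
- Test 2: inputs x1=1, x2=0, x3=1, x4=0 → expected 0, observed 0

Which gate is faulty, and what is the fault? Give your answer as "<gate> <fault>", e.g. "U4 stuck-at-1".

Fault-free values for test 1 (x1=0, x2=1, x3=1, x4=1): U1=0, U2=1, U3=0, U4=1, U5=0, U6=0, U7=0, giving Y=0. Observed 1.
Test 1: faults giving observed 1 are {U6 stuck-at-1, U6 inverted output, U7 stuck-at-1, U7 inverted output}.
Test 2 (x1=1, x2=0, x3=1, x4=0): fault-free U1=0, U2=0, U3=0, U4=0, U5=1, U6=1, U7=0 → 0; observed 0. Eliminates U6 inverted output, U7 stuck-at-1, U7 inverted output.
Only U6 stuck-at-1 is consistent with every test.

U6 stuck-at-1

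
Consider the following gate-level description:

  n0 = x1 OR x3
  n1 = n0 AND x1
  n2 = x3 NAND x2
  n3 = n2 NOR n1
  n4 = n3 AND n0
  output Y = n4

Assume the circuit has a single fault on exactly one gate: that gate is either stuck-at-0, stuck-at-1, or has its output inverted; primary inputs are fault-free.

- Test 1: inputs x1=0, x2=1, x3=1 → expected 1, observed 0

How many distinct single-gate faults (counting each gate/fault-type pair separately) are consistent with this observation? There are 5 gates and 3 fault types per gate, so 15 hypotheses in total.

10

Fault-free: n0=1, n1=0, n2=0, n3=1, n4=1 → 1. Observed 0.
  n0: stuck-at-0, inverted output ✓; others ✗
  n1: stuck-at-1, inverted output ✓; others ✗
  n2: stuck-at-1, inverted output ✓; others ✗
  n3: stuck-at-0, inverted output ✓; others ✗
  n4: stuck-at-0, inverted output ✓; others ✗
Consistent faults: {n0 stuck-at-0, n0 inverted output, n1 stuck-at-1, n1 inverted output, n2 stuck-at-1, n2 inverted output, n3 stuck-at-0, n3 inverted output, n4 stuck-at-0, n4 inverted output} — 10 in all.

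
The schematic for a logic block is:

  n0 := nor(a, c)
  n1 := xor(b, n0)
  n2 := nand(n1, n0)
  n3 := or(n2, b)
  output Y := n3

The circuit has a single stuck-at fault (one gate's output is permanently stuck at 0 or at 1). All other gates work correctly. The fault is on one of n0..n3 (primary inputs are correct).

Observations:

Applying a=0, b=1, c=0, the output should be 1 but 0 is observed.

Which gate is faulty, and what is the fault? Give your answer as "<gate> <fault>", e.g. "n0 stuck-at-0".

n3 stuck-at-0

Fault-free values for test 1 (a=0, b=1, c=0): n0=1, n1=0, n2=1, n3=1, giving Y=1. Observed 0.
Test 1: faults giving observed 0 are {n3 stuck-at-0}.
Only n3 stuck-at-0 is consistent with every test.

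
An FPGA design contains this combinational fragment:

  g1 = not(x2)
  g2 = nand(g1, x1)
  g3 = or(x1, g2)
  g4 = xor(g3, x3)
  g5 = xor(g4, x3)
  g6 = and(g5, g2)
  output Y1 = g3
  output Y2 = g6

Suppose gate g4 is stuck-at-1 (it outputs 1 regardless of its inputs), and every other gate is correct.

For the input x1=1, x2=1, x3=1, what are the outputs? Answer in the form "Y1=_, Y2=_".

Y1=1, Y2=0

Propagate with g4 forced: g1=0, g2=1, g3=1, g4=1 [stuck-at-1], g5=0, g6=0.
So the outputs are Y1=1, Y2=0. (Without the fault they would be Y1=1, Y2=1.)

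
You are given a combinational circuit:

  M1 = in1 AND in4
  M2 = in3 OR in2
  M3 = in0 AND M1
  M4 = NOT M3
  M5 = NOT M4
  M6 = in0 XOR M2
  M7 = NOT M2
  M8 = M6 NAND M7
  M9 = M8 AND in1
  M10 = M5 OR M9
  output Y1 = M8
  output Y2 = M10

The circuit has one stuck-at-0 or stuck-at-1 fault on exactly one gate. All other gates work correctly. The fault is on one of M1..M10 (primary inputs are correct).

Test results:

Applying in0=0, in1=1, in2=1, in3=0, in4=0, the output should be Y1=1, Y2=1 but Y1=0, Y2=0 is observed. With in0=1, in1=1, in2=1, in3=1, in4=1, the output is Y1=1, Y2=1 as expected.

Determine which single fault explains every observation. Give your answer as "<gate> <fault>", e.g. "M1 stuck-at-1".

M7 stuck-at-1

Fault-free values for test 1 (in0=0, in1=1, in2=1, in3=0, in4=0): M1=0, M2=1, M3=0, M4=1, M5=0, M6=1, M7=0, M8=1, M9=1, M10=1, giving Y1=1, Y2=1. Observed Y1=0, Y2=0.
Test 1: faults giving observed Y1=0, Y2=0 are {M7 stuck-at-1, M8 stuck-at-0}.
Test 2 (in0=1, in1=1, in2=1, in3=1, in4=1): fault-free M1=1, M2=1, M3=1, M4=0, M5=1, M6=0, M7=0, M8=1, M9=1, M10=1 → Y1=1, Y2=1; observed Y1=1, Y2=1. Eliminates M8 stuck-at-0.
Only M7 stuck-at-1 is consistent with every test.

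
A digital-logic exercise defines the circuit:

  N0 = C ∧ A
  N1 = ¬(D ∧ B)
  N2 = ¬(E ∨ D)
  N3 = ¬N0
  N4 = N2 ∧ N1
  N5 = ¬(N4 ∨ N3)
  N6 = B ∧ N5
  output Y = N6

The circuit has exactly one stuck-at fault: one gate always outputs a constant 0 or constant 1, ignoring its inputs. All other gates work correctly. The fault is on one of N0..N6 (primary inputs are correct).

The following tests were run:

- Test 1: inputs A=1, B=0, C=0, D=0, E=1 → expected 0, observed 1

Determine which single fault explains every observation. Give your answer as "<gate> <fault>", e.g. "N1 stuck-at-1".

Fault-free values for test 1 (A=1, B=0, C=0, D=0, E=1): N0=0, N1=1, N2=0, N3=1, N4=0, N5=0, N6=0, giving Y=0. Observed 1.
Test 1: faults giving observed 1 are {N6 stuck-at-1}.
Only N6 stuck-at-1 is consistent with every test.

N6 stuck-at-1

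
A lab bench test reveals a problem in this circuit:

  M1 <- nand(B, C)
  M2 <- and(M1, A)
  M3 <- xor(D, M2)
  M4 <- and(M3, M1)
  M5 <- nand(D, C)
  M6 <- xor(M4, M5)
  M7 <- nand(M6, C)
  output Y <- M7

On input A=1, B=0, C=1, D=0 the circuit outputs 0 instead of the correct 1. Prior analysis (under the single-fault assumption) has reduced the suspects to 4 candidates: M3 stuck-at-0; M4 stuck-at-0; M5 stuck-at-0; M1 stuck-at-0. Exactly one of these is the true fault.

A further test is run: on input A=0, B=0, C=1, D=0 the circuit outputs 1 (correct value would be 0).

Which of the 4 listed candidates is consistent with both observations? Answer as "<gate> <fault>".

Evaluate each candidate on input A=0, B=0, C=1, D=0:
  M3 stuck-at-0: M1=1, M2=0, M3=0 [stuck-at-0], M4=0, M5=1, M6=1, M7=0 → 0 — eliminated
  M4 stuck-at-0: M1=1, M2=0, M3=0, M4=0 [stuck-at-0], M5=1, M6=1, M7=0 → 0 — eliminated
  M5 stuck-at-0: M1=1, M2=0, M3=0, M4=0, M5=0 [stuck-at-0], M6=0, M7=1 → 1 — matches
  M1 stuck-at-0: M1=0 [stuck-at-0], M2=0, M3=0, M4=0, M5=1, M6=1, M7=0 → 0 — eliminated
Only M5 stuck-at-0 reproduces the observed 1.

M5 stuck-at-0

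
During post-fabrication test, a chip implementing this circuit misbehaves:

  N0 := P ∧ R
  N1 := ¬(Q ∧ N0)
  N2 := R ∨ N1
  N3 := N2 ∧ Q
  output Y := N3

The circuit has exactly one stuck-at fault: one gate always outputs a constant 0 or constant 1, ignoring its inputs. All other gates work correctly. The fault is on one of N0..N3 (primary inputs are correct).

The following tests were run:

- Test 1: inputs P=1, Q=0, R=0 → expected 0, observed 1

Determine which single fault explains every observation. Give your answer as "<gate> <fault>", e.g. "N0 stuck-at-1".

Fault-free values for test 1 (P=1, Q=0, R=0): N0=0, N1=1, N2=1, N3=0, giving Y=0. Observed 1.
Test 1: faults giving observed 1 are {N3 stuck-at-1}.
Only N3 stuck-at-1 is consistent with every test.

N3 stuck-at-1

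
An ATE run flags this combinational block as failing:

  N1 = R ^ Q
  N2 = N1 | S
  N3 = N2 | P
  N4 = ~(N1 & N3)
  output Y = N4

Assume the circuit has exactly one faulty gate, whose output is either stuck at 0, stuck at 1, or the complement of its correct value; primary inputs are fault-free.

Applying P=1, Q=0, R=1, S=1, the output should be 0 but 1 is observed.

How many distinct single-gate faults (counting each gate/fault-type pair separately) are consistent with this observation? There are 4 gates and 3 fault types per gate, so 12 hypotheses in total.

Fault-free: N1=1, N2=1, N3=1, N4=0 → 0. Observed 1.
  N1 stuck-at-0: output 1 ✓
  N1 stuck-at-1: output 0 ✗
  N1 inverted output: output 1 ✓
  N2 stuck-at-0: output 0 ✗
  N2 stuck-at-1: output 0 ✗
  N2 inverted output: output 0 ✗
  N3 stuck-at-0: output 1 ✓
  N3 stuck-at-1: output 0 ✗
  N3 inverted output: output 1 ✓
  N4 stuck-at-0: output 0 ✗
  N4 stuck-at-1: output 1 ✓
  N4 inverted output: output 1 ✓
Consistent faults: {N1 stuck-at-0, N1 inverted output, N3 stuck-at-0, N3 inverted output, N4 stuck-at-1, N4 inverted output} — 6 in all.

6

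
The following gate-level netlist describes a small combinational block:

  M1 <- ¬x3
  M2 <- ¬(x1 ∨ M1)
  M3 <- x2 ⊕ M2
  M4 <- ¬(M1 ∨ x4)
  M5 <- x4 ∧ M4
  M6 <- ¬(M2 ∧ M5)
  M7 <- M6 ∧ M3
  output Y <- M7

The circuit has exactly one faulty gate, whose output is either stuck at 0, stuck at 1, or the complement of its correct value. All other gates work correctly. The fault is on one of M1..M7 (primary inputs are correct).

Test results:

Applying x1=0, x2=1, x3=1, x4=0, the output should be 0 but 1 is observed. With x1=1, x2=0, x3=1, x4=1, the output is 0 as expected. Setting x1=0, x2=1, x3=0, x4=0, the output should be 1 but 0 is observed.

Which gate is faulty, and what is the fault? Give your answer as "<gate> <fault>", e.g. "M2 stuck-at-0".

M1 inverted output

Fault-free values for test 1 (x1=0, x2=1, x3=1, x4=0): M1=0, M2=1, M3=0, M4=1, M5=0, M6=1, M7=0, giving Y=0. Observed 1.
Test 1: faults giving observed 1 are {M1 stuck-at-1, M1 inverted output, M2 stuck-at-0, M2 inverted output, M3 stuck-at-1, M3 inverted output, M7 stuck-at-1, M7 inverted output}.
Test 2 (x1=1, x2=0, x3=1, x4=1): fault-free M1=0, M2=0, M3=0, M4=0, M5=0, M6=1, M7=0 → 0; observed 0. Eliminates M2 inverted output, M3 stuck-at-1, M3 inverted output, M7 stuck-at-1, M7 inverted output.
Test 3 (x1=0, x2=1, x3=0, x4=0): fault-free M1=1, M2=0, M3=1, M4=0, M5=0, M6=1, M7=1 → 1; observed 0. Eliminates M1 stuck-at-1, M2 stuck-at-0.
Only M1 inverted output is consistent with every test.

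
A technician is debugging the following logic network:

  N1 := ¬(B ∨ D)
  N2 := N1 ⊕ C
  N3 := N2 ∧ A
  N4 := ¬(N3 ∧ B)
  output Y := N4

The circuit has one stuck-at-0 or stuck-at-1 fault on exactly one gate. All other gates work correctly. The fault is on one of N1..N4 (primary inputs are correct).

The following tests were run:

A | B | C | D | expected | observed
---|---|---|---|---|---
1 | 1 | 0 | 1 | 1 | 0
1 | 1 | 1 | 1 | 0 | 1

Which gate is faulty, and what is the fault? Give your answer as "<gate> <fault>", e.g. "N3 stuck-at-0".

N1 stuck-at-1

Fault-free values for test 1 (A=1, B=1, C=0, D=1): N1=0, N2=0, N3=0, N4=1, giving Y=1. Observed 0.
Test 1: faults giving observed 0 are {N1 stuck-at-1, N2 stuck-at-1, N3 stuck-at-1, N4 stuck-at-0}.
Test 2 (A=1, B=1, C=1, D=1): fault-free N1=0, N2=1, N3=1, N4=0 → 0; observed 1. Eliminates N2 stuck-at-1, N3 stuck-at-1, N4 stuck-at-0.
Only N1 stuck-at-1 is consistent with every test.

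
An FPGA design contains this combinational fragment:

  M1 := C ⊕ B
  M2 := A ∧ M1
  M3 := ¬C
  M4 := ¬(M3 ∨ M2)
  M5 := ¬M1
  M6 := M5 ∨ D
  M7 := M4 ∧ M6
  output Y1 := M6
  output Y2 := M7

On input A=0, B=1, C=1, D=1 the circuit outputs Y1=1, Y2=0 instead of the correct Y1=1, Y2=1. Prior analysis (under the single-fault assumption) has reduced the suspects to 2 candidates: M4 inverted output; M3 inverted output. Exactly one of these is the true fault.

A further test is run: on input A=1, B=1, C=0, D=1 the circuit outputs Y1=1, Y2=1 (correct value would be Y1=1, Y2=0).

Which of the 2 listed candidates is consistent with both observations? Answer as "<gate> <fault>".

M4 inverted output

Evaluate each candidate on input A=1, B=1, C=0, D=1:
  M4 inverted output: M1=1, M2=1, M3=1, M4=1 [inverted output], M5=0, M6=1, M7=1 → Y1=1, Y2=1 — matches
  M3 inverted output: M1=1, M2=1, M3=0 [inverted output], M4=0, M5=0, M6=1, M7=0 → Y1=1, Y2=0 — eliminated
Only M4 inverted output reproduces the observed Y1=1, Y2=1.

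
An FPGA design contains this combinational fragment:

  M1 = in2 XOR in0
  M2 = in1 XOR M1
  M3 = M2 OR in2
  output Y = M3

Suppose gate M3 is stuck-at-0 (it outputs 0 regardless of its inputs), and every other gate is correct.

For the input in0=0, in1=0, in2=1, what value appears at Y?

Propagate with M3 forced: M1=1, M2=1, M3=0 [stuck-at-0].
So Y = 0. (Without the fault it would be 1.)

0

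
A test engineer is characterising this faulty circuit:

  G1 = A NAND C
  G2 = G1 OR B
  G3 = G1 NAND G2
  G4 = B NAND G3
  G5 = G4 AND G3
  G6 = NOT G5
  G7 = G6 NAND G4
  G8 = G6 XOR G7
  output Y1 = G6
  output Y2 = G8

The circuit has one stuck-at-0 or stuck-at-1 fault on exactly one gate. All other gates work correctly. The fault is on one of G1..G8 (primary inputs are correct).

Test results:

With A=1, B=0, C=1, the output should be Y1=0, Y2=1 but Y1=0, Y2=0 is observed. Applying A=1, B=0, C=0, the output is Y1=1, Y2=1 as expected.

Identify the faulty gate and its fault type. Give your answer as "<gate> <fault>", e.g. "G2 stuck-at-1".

Fault-free values for test 1 (A=1, B=0, C=1): G1=0, G2=0, G3=1, G4=1, G5=1, G6=0, G7=1, G8=1, giving Y1=0, Y2=1. Observed Y1=0, Y2=0.
Test 1: faults giving observed Y1=0, Y2=0 are {G7 stuck-at-0, G8 stuck-at-0}.
Test 2 (A=1, B=0, C=0): fault-free G1=1, G2=1, G3=0, G4=1, G5=0, G6=1, G7=0, G8=1 → Y1=1, Y2=1; observed Y1=1, Y2=1. Eliminates G8 stuck-at-0.
Only G7 stuck-at-0 is consistent with every test.

G7 stuck-at-0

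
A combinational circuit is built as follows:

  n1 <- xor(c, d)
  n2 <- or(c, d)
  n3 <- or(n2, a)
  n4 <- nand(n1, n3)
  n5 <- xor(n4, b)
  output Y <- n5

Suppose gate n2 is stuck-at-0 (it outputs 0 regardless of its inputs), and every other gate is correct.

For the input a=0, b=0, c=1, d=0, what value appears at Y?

1

Propagate with n2 forced: n1=1, n2=0 [stuck-at-0], n3=0, n4=1, n5=1.
So Y = 1. (Without the fault it would be 0.)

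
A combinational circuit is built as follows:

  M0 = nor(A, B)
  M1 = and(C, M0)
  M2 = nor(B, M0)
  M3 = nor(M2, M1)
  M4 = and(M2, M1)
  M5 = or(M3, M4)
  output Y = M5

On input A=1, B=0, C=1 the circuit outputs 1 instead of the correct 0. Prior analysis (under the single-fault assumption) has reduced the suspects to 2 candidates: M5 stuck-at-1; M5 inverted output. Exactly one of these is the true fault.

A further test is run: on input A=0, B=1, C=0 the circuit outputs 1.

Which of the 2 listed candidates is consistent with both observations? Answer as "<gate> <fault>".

Evaluate each candidate on input A=0, B=1, C=0:
  M5 stuck-at-1: M0=0, M1=0, M2=0, M3=1, M4=0, M5=1 [stuck-at-1] → 1 — matches
  M5 inverted output: M0=0, M1=0, M2=0, M3=1, M4=0, M5=0 [inverted output] → 0 — eliminated
Only M5 stuck-at-1 reproduces the observed 1.

M5 stuck-at-1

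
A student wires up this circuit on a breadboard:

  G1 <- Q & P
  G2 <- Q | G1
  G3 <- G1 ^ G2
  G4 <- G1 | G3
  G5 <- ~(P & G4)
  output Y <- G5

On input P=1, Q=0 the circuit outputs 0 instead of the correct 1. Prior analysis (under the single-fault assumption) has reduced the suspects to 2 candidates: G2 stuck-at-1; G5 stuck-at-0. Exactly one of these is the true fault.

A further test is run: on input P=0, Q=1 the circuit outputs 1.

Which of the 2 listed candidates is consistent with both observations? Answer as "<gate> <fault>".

Evaluate each candidate on input P=0, Q=1:
  G2 stuck-at-1: G1=0, G2=1 [stuck-at-1], G3=1, G4=1, G5=1 → 1 — matches
  G5 stuck-at-0: G1=0, G2=1, G3=1, G4=1, G5=0 [stuck-at-0] → 0 — eliminated
Only G2 stuck-at-1 reproduces the observed 1.

G2 stuck-at-1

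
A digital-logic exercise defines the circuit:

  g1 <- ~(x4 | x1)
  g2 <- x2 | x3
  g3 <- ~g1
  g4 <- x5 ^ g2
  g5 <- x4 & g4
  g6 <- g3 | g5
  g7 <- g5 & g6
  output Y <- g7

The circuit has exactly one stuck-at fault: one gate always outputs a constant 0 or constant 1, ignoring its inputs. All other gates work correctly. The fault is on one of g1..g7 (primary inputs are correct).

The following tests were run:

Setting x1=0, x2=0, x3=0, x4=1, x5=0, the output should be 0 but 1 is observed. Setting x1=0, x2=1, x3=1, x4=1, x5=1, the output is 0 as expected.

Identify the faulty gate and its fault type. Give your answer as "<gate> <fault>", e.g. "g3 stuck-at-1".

g2 stuck-at-1

Fault-free values for test 1 (x1=0, x2=0, x3=0, x4=1, x5=0): g1=0, g2=0, g3=1, g4=0, g5=0, g6=1, g7=0, giving Y=0. Observed 1.
Test 1: faults giving observed 1 are {g2 stuck-at-1, g4 stuck-at-1, g5 stuck-at-1, g7 stuck-at-1}.
Test 2 (x1=0, x2=1, x3=1, x4=1, x5=1): fault-free g1=0, g2=1, g3=1, g4=0, g5=0, g6=1, g7=0 → 0; observed 0. Eliminates g4 stuck-at-1, g5 stuck-at-1, g7 stuck-at-1.
Only g2 stuck-at-1 is consistent with every test.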